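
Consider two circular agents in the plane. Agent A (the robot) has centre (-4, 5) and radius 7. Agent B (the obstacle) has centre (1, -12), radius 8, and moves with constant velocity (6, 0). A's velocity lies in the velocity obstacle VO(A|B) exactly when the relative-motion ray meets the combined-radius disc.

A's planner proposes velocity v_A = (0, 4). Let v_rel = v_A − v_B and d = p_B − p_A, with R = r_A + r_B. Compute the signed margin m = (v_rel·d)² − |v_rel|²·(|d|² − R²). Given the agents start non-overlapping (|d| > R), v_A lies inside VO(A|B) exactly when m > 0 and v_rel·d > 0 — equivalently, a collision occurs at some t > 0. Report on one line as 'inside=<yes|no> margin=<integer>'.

d = (5, -17),  |d|² = 314;  R = 7+8 = 15,  c = 314−15² = 89
v_rel = (-6, 4),  |v_rel|² = 52;  v_rel·d = (-6)·(5) + (4)·(-17) = -98
52·t² + 196·t + 89 = 0  ⇒  m = (-98)² − 52·89 = 4976
m = 4976 > 0,  v_rel·d = -98 < 0  ⇒  outside

inside=no margin=4976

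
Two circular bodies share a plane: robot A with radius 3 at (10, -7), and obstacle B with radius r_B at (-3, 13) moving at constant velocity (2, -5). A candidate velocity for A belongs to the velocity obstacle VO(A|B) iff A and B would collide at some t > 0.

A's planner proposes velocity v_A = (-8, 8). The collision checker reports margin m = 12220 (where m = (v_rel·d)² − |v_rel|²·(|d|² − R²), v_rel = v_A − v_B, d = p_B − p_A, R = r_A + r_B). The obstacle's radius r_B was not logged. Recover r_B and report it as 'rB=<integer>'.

m = 12220
d = (-13, 20);  v_rel = (-10, 13),  |v_rel|² = 269
v_rel×d = (-10)·(20) − (13)·(-13) = -31
since m = R²·269 − (-31)²:  R² = (961 + 12220) / 269 = 49
R = √49 = 7  ⇒  r_B = 7 − 3 = 4

rB=4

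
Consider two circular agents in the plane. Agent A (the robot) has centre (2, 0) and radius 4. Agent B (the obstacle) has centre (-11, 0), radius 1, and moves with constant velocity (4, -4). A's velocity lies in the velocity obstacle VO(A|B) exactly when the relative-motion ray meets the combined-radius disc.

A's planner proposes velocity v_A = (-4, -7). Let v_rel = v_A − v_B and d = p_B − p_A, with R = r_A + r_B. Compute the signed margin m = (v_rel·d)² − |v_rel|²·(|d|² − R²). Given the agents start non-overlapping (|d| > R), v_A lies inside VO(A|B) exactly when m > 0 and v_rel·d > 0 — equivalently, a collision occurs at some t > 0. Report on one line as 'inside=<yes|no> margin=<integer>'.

d = (-13, 0),  |d|² = 169;  R = 4+1 = 5,  c = 169−5² = 144
v_rel = (-8, -3),  |v_rel|² = 73;  v_rel·d = (-8)·(-13) + (-3)·(0) = 104
73·t² − 208·t + 144 = 0  ⇒  m = 104² − 73·144 = 304
m = 304 > 0,  v_rel·d = 104 > 0  ⇒  inside

inside=yes margin=304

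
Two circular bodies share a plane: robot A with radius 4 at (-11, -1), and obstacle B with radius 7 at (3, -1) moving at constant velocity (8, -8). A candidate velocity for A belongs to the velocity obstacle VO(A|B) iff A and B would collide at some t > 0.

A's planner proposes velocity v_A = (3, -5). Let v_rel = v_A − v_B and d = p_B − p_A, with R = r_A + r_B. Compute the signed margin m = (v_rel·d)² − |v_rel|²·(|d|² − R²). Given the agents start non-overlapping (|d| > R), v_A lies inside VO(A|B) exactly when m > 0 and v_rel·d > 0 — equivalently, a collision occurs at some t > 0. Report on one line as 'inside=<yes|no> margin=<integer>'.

d = (14, 0),  |d|² = 196;  R = 4+7 = 11,  c = 196−11² = 75
v_rel = (-5, 3),  |v_rel|² = 34;  v_rel·d = (-5)·(14) + (3)·(0) = -70
34·t² + 140·t + 75 = 0  ⇒  m = (-70)² − 34·75 = 2350
m = 2350 > 0,  v_rel·d = -70 < 0  ⇒  outside

inside=no margin=2350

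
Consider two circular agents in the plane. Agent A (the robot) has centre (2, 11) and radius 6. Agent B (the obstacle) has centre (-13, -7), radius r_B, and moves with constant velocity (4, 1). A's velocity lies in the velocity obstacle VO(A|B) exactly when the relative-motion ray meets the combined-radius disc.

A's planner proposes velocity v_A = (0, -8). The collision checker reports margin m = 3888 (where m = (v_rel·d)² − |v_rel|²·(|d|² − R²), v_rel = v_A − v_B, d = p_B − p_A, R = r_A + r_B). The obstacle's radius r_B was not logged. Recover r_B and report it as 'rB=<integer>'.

m = 3888
d = (-15, -18);  v_rel = (-4, -9),  |v_rel|² = 97
v_rel×d = (-4)·(-18) − (-9)·(-15) = -63
since m = R²·97 − (-63)²:  R² = (3969 + 3888) / 97 = 81
R = √81 = 9  ⇒  r_B = 9 − 6 = 3

rB=3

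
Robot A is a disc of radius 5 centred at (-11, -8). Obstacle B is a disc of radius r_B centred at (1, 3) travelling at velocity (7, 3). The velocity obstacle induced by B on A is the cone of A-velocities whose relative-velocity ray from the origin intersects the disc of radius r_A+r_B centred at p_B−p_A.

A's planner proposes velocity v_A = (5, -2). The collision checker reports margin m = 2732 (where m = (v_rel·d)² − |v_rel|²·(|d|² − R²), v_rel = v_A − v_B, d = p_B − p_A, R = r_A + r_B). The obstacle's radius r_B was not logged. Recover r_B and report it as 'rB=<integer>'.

m = 2732
d = (12, 11);  v_rel = (-2, -5),  |v_rel|² = 29
v_rel×d = (-2)·(11) − (-5)·(12) = 38
since m = R²·29 − 38²:  R² = (1444 + 2732) / 29 = 144
R = √144 = 12  ⇒  r_B = 12 − 5 = 7

rB=7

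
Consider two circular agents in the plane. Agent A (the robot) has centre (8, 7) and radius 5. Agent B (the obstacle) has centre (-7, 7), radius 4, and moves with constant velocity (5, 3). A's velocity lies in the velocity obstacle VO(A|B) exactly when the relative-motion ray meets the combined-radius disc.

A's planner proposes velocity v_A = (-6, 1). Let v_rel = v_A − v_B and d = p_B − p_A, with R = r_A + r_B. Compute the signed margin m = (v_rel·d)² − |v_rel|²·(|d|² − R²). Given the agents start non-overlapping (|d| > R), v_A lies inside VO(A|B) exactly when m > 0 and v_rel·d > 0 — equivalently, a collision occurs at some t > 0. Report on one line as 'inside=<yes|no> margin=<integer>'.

d = (-15, 0),  |d|² = 225;  R = 5+4 = 9,  c = 225−9² = 144
v_rel = (-11, -2),  |v_rel|² = 125;  v_rel·d = (-11)·(-15) + (-2)·(0) = 165
125·t² − 330·t + 144 = 0  ⇒  m = 165² − 125·144 = 9225
m = 9225 > 0,  v_rel·d = 165 > 0  ⇒  inside

inside=yes margin=9225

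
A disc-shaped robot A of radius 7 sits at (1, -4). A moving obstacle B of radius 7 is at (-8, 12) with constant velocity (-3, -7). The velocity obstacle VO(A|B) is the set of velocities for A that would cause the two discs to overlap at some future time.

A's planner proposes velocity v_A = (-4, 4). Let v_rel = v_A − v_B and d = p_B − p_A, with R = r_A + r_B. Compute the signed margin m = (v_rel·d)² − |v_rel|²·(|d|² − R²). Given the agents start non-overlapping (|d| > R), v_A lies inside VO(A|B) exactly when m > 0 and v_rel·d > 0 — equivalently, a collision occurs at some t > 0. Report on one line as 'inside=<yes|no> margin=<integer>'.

d = (-9, 16),  |d|² = 337;  R = 7+7 = 14,  c = 337−14² = 141
v_rel = (-1, 11),  |v_rel|² = 122;  v_rel·d = (-1)·(-9) + (11)·(16) = 185
122·t² − 370·t + 141 = 0  ⇒  m = 185² − 122·141 = 17023
m = 17023 > 0,  v_rel·d = 185 > 0  ⇒  inside

inside=yes margin=17023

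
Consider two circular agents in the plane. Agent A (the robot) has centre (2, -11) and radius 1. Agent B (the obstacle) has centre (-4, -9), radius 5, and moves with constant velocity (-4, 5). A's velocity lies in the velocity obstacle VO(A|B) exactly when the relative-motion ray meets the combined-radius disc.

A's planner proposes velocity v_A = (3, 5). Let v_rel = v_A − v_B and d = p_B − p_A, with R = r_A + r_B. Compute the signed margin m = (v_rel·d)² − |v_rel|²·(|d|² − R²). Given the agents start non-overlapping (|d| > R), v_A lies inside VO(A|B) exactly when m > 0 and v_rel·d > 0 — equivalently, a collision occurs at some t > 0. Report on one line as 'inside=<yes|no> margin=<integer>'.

d = (-6, 2),  |d|² = 40;  R = 1+5 = 6,  c = 40−6² = 4
v_rel = (7, 0),  |v_rel|² = 49;  v_rel·d = (7)·(-6) + (0)·(2) = -42
49·t² + 84·t + 4 = 0  ⇒  m = (-42)² − 49·4 = 1568
m = 1568 > 0,  v_rel·d = -42 < 0  ⇒  outside

inside=no margin=1568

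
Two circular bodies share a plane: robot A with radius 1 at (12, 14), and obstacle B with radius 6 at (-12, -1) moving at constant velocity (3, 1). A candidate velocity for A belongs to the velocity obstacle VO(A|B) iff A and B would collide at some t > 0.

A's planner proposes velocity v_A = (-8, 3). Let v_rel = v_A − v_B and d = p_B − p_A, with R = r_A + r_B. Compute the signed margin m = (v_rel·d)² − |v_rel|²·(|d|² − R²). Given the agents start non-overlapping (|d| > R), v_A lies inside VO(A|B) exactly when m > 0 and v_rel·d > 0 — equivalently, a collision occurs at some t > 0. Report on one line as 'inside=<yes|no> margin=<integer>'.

d = (-24, -15),  |d|² = 801;  R = 1+6 = 7,  c = 801−7² = 752
v_rel = (-11, 2),  |v_rel|² = 125;  v_rel·d = (-11)·(-24) + (2)·(-15) = 234
125·t² − 468·t + 752 = 0  ⇒  m = 234² − 125·752 = -39244
m = -39244 < 0,  v_rel·d = 234 > 0  ⇒  outside

inside=no margin=-39244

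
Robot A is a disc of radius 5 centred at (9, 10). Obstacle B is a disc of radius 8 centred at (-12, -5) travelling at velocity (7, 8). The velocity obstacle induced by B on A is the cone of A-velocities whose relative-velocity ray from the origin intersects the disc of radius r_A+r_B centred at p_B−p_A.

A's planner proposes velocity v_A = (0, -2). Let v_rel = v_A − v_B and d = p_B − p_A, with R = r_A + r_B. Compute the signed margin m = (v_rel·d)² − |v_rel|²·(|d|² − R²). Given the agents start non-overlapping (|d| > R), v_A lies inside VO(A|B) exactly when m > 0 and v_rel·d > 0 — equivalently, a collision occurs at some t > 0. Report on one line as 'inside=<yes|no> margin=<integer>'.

d = (-21, -15),  |d|² = 666;  R = 5+8 = 13,  c = 666−13² = 497
v_rel = (-7, -10),  |v_rel|² = 149;  v_rel·d = (-7)·(-21) + (-10)·(-15) = 297
149·t² − 594·t + 497 = 0  ⇒  m = 297² − 149·497 = 14156
m = 14156 > 0,  v_rel·d = 297 > 0  ⇒  inside

inside=yes margin=14156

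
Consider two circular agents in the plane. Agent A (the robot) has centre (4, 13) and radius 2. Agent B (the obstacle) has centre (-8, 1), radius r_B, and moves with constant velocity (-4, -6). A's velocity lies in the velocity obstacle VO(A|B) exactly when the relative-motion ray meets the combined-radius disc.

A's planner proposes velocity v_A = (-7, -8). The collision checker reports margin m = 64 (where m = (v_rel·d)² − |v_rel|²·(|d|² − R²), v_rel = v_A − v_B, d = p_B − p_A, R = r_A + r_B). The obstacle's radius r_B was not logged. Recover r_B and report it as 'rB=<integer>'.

m = 64
d = (-12, -12);  v_rel = (-3, -2),  |v_rel|² = 13
v_rel×d = (-3)·(-12) − (-2)·(-12) = 12
since m = R²·13 − 12²:  R² = (144 + 64) / 13 = 16
R = √16 = 4  ⇒  r_B = 4 − 2 = 2

rB=2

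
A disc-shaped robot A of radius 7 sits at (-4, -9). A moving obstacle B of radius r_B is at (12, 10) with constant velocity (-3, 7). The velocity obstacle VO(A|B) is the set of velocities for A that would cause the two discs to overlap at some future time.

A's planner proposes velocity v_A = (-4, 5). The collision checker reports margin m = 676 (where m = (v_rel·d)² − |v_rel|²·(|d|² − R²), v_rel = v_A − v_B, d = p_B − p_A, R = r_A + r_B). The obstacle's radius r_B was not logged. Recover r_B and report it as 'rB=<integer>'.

m = 676
d = (16, 19);  v_rel = (-1, -2),  |v_rel|² = 5
v_rel×d = (-1)·(19) − (-2)·(16) = 13
since m = R²·5 − 13²:  R² = (169 + 676) / 5 = 169
R = √169 = 13  ⇒  r_B = 13 − 7 = 6

rB=6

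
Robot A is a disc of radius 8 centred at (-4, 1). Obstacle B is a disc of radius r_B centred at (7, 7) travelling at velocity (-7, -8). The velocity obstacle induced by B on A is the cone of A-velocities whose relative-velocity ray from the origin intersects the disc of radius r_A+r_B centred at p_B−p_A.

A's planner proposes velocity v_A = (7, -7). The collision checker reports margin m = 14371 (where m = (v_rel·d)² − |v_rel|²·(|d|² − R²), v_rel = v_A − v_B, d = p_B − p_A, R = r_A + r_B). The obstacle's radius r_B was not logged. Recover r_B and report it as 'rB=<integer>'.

m = 14371
d = (11, 6);  v_rel = (14, 1),  |v_rel|² = 197
v_rel×d = (14)·(6) − (1)·(11) = 73
since m = R²·197 − 73²:  R² = (5329 + 14371) / 197 = 100
R = √100 = 10  ⇒  r_B = 10 − 8 = 2

rB=2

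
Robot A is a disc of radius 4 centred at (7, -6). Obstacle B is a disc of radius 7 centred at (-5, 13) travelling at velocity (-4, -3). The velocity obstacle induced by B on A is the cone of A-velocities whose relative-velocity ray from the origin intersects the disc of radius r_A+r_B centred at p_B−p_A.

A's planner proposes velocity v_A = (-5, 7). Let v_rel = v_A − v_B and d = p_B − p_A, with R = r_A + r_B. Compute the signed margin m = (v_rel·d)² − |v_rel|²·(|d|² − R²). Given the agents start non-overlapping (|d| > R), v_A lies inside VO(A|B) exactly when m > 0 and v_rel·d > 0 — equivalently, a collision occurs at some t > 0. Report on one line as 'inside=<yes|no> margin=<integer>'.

d = (-12, 19),  |d|² = 505;  R = 4+7 = 11,  c = 505−11² = 384
v_rel = (-1, 10),  |v_rel|² = 101;  v_rel·d = (-1)·(-12) + (10)·(19) = 202
101·t² − 404·t + 384 = 0  ⇒  m = 202² − 101·384 = 2020
m = 2020 > 0,  v_rel·d = 202 > 0  ⇒  inside

inside=yes margin=2020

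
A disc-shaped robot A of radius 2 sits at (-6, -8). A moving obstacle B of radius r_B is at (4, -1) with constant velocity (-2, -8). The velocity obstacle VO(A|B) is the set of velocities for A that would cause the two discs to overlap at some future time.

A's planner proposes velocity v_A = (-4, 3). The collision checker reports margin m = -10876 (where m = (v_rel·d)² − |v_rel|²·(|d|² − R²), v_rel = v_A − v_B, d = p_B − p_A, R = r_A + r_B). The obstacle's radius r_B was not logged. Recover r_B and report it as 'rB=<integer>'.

m = -10876
d = (10, 7);  v_rel = (-2, 11),  |v_rel|² = 125
v_rel×d = (-2)·(7) − (11)·(10) = -124
since m = R²·125 − (-124)²:  R² = (15376 + -10876) / 125 = 36
R = √36 = 6  ⇒  r_B = 6 − 2 = 4

rB=4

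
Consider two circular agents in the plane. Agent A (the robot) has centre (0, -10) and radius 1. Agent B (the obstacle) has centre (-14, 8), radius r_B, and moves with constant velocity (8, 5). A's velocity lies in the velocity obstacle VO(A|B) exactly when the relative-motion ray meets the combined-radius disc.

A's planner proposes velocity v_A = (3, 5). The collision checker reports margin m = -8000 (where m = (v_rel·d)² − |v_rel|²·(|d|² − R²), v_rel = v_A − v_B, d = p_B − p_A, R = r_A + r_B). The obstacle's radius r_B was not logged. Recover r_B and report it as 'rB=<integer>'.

m = -8000
d = (-14, 18);  v_rel = (-5, 0),  |v_rel|² = 25
v_rel×d = (-5)·(18) − (0)·(-14) = -90
since m = R²·25 − (-90)²:  R² = (8100 + -8000) / 25 = 4
R = √4 = 2  ⇒  r_B = 2 − 1 = 1

rB=1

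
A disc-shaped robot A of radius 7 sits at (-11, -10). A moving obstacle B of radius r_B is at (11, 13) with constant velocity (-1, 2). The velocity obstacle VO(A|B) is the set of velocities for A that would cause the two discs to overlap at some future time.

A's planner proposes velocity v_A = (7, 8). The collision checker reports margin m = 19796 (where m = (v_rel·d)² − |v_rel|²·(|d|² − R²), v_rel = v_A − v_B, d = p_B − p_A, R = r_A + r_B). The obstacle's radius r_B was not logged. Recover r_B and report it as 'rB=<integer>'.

m = 19796
d = (22, 23);  v_rel = (8, 6),  |v_rel|² = 100
v_rel×d = (8)·(23) − (6)·(22) = 52
since m = R²·100 − 52²:  R² = (2704 + 19796) / 100 = 225
R = √225 = 15  ⇒  r_B = 15 − 7 = 8

rB=8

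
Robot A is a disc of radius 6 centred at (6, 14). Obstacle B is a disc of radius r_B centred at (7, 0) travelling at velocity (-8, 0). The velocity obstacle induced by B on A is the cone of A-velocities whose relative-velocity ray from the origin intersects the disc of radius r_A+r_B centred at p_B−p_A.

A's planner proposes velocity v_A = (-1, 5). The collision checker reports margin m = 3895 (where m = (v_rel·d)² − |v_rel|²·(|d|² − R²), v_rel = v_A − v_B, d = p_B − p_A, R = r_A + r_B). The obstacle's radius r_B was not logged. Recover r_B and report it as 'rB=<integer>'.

m = 3895
d = (1, -14);  v_rel = (7, 5),  |v_rel|² = 74
v_rel×d = (7)·(-14) − (5)·(1) = -103
since m = R²·74 − (-103)²:  R² = (10609 + 3895) / 74 = 196
R = √196 = 14  ⇒  r_B = 14 − 6 = 8

rB=8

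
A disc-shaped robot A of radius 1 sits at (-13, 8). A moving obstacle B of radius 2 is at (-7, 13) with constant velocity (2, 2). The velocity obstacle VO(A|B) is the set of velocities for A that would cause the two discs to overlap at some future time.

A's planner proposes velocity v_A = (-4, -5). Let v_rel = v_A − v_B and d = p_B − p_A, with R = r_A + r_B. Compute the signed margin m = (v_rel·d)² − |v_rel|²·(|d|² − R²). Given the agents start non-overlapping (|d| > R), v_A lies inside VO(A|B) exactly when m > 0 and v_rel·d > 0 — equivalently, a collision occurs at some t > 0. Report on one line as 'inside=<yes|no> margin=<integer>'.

d = (6, 5),  |d|² = 61;  R = 1+2 = 3,  c = 61−3² = 52
v_rel = (-6, -7),  |v_rel|² = 85;  v_rel·d = (-6)·(6) + (-7)·(5) = -71
85·t² + 142·t + 52 = 0  ⇒  m = (-71)² − 85·52 = 621
m = 621 > 0,  v_rel·d = -71 < 0  ⇒  outside

inside=no margin=621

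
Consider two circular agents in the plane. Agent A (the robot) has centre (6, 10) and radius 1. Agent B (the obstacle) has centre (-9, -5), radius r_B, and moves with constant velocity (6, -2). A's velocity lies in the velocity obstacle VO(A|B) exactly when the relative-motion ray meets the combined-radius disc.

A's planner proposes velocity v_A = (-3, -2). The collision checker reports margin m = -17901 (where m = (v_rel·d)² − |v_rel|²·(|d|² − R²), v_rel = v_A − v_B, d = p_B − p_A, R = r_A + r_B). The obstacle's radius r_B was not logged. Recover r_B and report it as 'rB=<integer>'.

m = -17901
d = (-15, -15);  v_rel = (-9, 0),  |v_rel|² = 81
v_rel×d = (-9)·(-15) − (0)·(-15) = 135
since m = R²·81 − 135²:  R² = (18225 + -17901) / 81 = 4
R = √4 = 2  ⇒  r_B = 2 − 1 = 1

rB=1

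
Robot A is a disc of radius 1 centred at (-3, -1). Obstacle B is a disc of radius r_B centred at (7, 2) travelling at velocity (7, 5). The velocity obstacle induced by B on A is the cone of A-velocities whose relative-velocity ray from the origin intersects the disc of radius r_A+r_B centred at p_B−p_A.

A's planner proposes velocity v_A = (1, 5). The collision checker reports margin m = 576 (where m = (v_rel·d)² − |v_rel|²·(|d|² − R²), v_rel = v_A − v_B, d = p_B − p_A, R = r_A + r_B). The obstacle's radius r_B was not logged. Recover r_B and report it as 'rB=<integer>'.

m = 576
d = (10, 3);  v_rel = (-6, 0),  |v_rel|² = 36
v_rel×d = (-6)·(3) − (0)·(10) = -18
since m = R²·36 − (-18)²:  R² = (324 + 576) / 36 = 25
R = √25 = 5  ⇒  r_B = 5 − 1 = 4

rB=4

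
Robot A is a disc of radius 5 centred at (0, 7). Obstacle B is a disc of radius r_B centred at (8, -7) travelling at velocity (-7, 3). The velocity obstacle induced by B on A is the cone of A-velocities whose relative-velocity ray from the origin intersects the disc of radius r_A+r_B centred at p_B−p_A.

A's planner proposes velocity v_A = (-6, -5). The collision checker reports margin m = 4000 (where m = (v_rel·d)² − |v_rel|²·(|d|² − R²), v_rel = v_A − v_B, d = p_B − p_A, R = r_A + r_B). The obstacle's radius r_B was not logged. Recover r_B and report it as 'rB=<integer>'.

m = 4000
d = (8, -14);  v_rel = (1, -8),  |v_rel|² = 65
v_rel×d = (1)·(-14) − (-8)·(8) = 50
since m = R²·65 − 50²:  R² = (2500 + 4000) / 65 = 100
R = √100 = 10  ⇒  r_B = 10 − 5 = 5

rB=5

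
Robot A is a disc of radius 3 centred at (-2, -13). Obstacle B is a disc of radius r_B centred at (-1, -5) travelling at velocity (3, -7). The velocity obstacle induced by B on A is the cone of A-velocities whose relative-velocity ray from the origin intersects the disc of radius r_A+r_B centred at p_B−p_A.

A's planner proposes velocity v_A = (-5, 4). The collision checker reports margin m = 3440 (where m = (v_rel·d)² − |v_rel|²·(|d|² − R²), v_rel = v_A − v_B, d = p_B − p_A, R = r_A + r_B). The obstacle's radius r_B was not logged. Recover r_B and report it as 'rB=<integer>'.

m = 3440
d = (1, 8);  v_rel = (-8, 11),  |v_rel|² = 185
v_rel×d = (-8)·(8) − (11)·(1) = -75
since m = R²·185 − (-75)²:  R² = (5625 + 3440) / 185 = 49
R = √49 = 7  ⇒  r_B = 7 − 3 = 4

rB=4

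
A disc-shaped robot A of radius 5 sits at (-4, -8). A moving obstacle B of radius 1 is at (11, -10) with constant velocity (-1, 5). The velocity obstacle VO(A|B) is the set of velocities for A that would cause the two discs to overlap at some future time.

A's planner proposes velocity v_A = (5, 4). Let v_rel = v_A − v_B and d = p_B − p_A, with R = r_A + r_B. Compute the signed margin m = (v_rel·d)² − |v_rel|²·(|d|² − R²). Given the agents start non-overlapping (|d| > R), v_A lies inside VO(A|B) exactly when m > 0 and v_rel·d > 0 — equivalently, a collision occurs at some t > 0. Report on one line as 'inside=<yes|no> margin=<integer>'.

d = (15, -2),  |d|² = 229;  R = 5+1 = 6,  c = 229−6² = 193
v_rel = (6, -1),  |v_rel|² = 37;  v_rel·d = (6)·(15) + (-1)·(-2) = 92
37·t² − 184·t + 193 = 0  ⇒  m = 92² − 37·193 = 1323
m = 1323 > 0,  v_rel·d = 92 > 0  ⇒  inside

inside=yes margin=1323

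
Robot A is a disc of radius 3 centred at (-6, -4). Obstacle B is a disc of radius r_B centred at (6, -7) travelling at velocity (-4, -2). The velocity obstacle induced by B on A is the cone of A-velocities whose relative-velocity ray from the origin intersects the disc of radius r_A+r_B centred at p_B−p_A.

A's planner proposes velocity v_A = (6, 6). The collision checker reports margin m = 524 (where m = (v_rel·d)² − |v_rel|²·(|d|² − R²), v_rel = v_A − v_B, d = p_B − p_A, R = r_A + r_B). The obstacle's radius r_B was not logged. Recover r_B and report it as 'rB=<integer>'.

m = 524
d = (12, -3);  v_rel = (10, 8),  |v_rel|² = 164
v_rel×d = (10)·(-3) − (8)·(12) = -126
since m = R²·164 − (-126)²:  R² = (15876 + 524) / 164 = 100
R = √100 = 10  ⇒  r_B = 10 − 3 = 7

rB=7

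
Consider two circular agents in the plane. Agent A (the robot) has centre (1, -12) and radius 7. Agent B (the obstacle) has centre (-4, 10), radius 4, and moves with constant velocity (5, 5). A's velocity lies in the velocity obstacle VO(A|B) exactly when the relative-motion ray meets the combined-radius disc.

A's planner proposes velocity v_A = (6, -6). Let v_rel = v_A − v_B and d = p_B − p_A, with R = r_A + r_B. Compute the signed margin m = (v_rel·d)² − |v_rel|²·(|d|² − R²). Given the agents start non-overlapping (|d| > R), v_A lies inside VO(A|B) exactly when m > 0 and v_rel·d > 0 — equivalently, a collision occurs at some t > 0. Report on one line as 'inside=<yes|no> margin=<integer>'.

d = (-5, 22),  |d|² = 509;  R = 7+4 = 11,  c = 509−11² = 388
v_rel = (1, -11),  |v_rel|² = 122;  v_rel·d = (1)·(-5) + (-11)·(22) = -247
122·t² + 494·t + 388 = 0  ⇒  m = (-247)² − 122·388 = 13673
m = 13673 > 0,  v_rel·d = -247 < 0  ⇒  outside

inside=no margin=13673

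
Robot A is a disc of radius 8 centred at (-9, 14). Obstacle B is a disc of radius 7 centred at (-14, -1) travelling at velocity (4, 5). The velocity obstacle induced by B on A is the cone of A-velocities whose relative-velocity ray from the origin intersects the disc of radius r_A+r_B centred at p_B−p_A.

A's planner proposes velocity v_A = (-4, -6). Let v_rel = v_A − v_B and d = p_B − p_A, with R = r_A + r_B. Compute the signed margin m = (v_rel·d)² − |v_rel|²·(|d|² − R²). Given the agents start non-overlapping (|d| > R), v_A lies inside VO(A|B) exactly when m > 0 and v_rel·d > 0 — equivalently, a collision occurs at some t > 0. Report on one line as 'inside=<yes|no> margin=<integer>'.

d = (-5, -15),  |d|² = 250;  R = 8+7 = 15,  c = 250−15² = 25
v_rel = (-8, -11),  |v_rel|² = 185;  v_rel·d = (-8)·(-5) + (-11)·(-15) = 205
185·t² − 410·t + 25 = 0  ⇒  m = 205² − 185·25 = 37400
m = 37400 > 0,  v_rel·d = 205 > 0  ⇒  inside

inside=yes margin=37400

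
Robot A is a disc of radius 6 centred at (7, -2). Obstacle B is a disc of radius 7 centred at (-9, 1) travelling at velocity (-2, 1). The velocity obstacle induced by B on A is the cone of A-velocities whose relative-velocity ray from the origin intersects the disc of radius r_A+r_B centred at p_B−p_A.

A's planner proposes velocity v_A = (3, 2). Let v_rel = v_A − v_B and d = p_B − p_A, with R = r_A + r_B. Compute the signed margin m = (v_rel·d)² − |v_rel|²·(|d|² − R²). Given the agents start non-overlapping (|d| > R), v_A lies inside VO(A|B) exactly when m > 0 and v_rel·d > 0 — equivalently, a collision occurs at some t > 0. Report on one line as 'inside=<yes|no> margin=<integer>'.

d = (-16, 3),  |d|² = 265;  R = 6+7 = 13,  c = 265−13² = 96
v_rel = (5, 1),  |v_rel|² = 26;  v_rel·d = (5)·(-16) + (1)·(3) = -77
26·t² + 154·t + 96 = 0  ⇒  m = (-77)² − 26·96 = 3433
m = 3433 > 0,  v_rel·d = -77 < 0  ⇒  outside

inside=no margin=3433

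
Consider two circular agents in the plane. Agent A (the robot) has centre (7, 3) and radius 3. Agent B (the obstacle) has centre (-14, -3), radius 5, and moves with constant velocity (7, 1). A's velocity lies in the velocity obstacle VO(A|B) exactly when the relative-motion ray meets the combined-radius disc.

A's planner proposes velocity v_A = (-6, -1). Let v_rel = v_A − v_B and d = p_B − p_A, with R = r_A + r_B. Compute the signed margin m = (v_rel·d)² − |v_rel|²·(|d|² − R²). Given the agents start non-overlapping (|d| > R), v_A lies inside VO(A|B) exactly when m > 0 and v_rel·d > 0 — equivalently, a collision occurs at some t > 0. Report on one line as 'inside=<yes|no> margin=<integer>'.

d = (-21, -6),  |d|² = 477;  R = 3+5 = 8,  c = 477−8² = 413
v_rel = (-13, -2),  |v_rel|² = 173;  v_rel·d = (-13)·(-21) + (-2)·(-6) = 285
173·t² − 570·t + 413 = 0  ⇒  m = 285² − 173·413 = 9776
m = 9776 > 0,  v_rel·d = 285 > 0  ⇒  inside

inside=yes margin=9776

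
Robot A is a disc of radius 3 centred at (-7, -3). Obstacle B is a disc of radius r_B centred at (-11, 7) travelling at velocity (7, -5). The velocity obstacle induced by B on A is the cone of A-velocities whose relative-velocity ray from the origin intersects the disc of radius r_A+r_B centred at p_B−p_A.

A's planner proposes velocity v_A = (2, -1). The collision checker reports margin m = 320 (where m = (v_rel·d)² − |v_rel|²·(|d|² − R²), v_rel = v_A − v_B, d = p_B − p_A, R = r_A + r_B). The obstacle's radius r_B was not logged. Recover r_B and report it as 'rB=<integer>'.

m = 320
d = (-4, 10);  v_rel = (-5, 4),  |v_rel|² = 41
v_rel×d = (-5)·(10) − (4)·(-4) = -34
since m = R²·41 − (-34)²:  R² = (1156 + 320) / 41 = 36
R = √36 = 6  ⇒  r_B = 6 − 3 = 3

rB=3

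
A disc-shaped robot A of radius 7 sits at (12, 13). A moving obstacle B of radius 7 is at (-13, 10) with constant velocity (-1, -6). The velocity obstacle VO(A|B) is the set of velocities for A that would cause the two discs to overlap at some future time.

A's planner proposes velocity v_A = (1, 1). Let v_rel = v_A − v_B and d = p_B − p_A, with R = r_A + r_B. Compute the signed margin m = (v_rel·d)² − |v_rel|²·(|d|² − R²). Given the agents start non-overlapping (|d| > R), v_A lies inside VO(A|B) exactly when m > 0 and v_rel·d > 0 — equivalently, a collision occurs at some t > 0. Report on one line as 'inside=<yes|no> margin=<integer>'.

d = (-25, -3),  |d|² = 634;  R = 7+7 = 14,  c = 634−14² = 438
v_rel = (2, 7),  |v_rel|² = 53;  v_rel·d = (2)·(-25) + (7)·(-3) = -71
53·t² + 142·t + 438 = 0  ⇒  m = (-71)² − 53·438 = -18173
m = -18173 < 0,  v_rel·d = -71 < 0  ⇒  outside

inside=no margin=-18173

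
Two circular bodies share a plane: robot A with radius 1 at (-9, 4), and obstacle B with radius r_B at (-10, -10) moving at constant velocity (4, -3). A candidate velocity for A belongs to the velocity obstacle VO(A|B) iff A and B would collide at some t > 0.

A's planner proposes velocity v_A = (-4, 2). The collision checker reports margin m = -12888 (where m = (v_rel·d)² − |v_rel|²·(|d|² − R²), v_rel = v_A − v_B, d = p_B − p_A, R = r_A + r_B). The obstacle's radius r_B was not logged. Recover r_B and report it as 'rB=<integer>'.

m = -12888
d = (-1, -14);  v_rel = (-8, 5),  |v_rel|² = 89
v_rel×d = (-8)·(-14) − (5)·(-1) = 117
since m = R²·89 − 117²:  R² = (13689 + -12888) / 89 = 9
R = √9 = 3  ⇒  r_B = 3 − 1 = 2

rB=2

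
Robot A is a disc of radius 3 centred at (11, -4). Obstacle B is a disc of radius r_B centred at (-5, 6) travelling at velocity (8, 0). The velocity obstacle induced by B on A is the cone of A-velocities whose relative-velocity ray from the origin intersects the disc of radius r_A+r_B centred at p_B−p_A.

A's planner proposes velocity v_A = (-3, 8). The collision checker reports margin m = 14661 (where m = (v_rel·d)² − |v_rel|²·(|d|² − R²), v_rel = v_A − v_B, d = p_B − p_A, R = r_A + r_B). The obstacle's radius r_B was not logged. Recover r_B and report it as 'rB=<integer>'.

m = 14661
d = (-16, 10);  v_rel = (-11, 8),  |v_rel|² = 185
v_rel×d = (-11)·(10) − (8)·(-16) = 18
since m = R²·185 − 18²:  R² = (324 + 14661) / 185 = 81
R = √81 = 9  ⇒  r_B = 9 − 3 = 6

rB=6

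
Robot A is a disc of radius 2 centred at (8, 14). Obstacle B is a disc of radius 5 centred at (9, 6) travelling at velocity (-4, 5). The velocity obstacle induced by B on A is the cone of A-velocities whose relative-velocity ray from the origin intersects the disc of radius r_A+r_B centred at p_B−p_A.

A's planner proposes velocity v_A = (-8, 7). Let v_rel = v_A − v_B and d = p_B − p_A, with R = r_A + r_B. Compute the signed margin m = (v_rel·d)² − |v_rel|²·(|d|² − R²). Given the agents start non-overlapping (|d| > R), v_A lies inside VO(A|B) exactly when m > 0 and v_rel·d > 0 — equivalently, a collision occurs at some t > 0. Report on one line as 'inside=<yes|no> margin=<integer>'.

d = (1, -8),  |d|² = 65;  R = 2+5 = 7,  c = 65−7² = 16
v_rel = (-4, 2),  |v_rel|² = 20;  v_rel·d = (-4)·(1) + (2)·(-8) = -20
20·t² + 40·t + 16 = 0  ⇒  m = (-20)² − 20·16 = 80
m = 80 > 0,  v_rel·d = -20 < 0  ⇒  outside

inside=no margin=80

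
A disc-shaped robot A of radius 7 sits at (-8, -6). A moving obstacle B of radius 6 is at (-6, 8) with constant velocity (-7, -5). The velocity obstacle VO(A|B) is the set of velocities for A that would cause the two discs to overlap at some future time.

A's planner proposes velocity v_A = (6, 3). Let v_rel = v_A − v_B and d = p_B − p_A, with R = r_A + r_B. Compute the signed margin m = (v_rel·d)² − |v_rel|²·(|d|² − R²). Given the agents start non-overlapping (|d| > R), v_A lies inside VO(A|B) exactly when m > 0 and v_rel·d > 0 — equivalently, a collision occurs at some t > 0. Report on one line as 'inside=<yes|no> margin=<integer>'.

d = (2, 14),  |d|² = 200;  R = 7+6 = 13,  c = 200−13² = 31
v_rel = (13, 8),  |v_rel|² = 233;  v_rel·d = (13)·(2) + (8)·(14) = 138
233·t² − 276·t + 31 = 0  ⇒  m = 138² − 233·31 = 11821
m = 11821 > 0,  v_rel·d = 138 > 0  ⇒  inside

inside=yes margin=11821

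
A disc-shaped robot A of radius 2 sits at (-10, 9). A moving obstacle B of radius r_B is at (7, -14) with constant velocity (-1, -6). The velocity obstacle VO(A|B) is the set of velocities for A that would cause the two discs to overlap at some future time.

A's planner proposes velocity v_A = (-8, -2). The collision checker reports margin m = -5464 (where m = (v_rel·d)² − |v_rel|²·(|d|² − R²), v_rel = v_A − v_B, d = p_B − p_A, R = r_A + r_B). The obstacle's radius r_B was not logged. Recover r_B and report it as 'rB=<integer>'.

m = -5464
d = (17, -23);  v_rel = (-7, 4),  |v_rel|² = 65
v_rel×d = (-7)·(-23) − (4)·(17) = 93
since m = R²·65 − 93²:  R² = (8649 + -5464) / 65 = 49
R = √49 = 7  ⇒  r_B = 7 − 2 = 5

rB=5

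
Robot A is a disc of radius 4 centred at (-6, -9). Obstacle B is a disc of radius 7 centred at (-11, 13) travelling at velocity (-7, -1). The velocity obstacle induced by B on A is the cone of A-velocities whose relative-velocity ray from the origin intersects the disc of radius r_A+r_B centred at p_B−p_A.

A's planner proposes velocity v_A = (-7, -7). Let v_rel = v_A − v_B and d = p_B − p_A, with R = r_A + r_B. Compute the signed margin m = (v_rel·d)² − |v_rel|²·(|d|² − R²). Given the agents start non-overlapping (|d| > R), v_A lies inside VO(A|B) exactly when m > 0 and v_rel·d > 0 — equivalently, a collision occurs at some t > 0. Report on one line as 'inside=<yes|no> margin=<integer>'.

d = (-5, 22),  |d|² = 509;  R = 4+7 = 11,  c = 509−11² = 388
v_rel = (0, -6),  |v_rel|² = 36;  v_rel·d = (0)·(-5) + (-6)·(22) = -132
36·t² + 264·t + 388 = 0  ⇒  m = (-132)² − 36·388 = 3456
m = 3456 > 0,  v_rel·d = -132 < 0  ⇒  outside

inside=no margin=3456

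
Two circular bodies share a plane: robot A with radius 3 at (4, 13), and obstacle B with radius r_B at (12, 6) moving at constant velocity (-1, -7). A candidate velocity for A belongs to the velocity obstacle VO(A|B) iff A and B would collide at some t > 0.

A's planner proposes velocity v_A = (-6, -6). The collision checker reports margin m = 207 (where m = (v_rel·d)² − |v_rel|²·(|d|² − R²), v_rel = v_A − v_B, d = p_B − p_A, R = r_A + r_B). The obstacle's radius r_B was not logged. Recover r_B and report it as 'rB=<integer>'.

m = 207
d = (8, -7);  v_rel = (-5, 1),  |v_rel|² = 26
v_rel×d = (-5)·(-7) − (1)·(8) = 27
since m = R²·26 − 27²:  R² = (729 + 207) / 26 = 36
R = √36 = 6  ⇒  r_B = 6 − 3 = 3

rB=3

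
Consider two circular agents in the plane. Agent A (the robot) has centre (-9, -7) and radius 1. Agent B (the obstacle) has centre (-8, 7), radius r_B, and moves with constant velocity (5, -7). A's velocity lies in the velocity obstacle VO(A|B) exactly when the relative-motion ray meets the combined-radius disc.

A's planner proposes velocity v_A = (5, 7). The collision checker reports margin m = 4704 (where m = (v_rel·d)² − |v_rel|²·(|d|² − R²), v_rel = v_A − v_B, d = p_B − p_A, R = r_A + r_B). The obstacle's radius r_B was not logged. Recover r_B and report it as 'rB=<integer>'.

m = 4704
d = (1, 14);  v_rel = (0, 14),  |v_rel|² = 196
v_rel×d = (0)·(14) − (14)·(1) = -14
since m = R²·196 − (-14)²:  R² = (196 + 4704) / 196 = 25
R = √25 = 5  ⇒  r_B = 5 − 1 = 4

rB=4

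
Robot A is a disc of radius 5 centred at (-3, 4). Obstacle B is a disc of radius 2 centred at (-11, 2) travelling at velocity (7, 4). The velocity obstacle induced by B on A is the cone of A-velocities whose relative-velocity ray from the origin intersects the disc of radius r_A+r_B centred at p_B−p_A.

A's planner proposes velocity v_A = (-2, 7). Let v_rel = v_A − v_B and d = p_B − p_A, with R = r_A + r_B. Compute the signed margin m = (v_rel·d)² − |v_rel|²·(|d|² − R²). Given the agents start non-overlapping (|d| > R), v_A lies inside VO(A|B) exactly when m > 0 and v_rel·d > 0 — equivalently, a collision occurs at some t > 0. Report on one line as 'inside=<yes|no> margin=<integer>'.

d = (-8, -2),  |d|² = 68;  R = 5+2 = 7,  c = 68−7² = 19
v_rel = (-9, 3),  |v_rel|² = 90;  v_rel·d = (-9)·(-8) + (3)·(-2) = 66
90·t² − 132·t + 19 = 0  ⇒  m = 66² − 90·19 = 2646
m = 2646 > 0,  v_rel·d = 66 > 0  ⇒  inside

inside=yes margin=2646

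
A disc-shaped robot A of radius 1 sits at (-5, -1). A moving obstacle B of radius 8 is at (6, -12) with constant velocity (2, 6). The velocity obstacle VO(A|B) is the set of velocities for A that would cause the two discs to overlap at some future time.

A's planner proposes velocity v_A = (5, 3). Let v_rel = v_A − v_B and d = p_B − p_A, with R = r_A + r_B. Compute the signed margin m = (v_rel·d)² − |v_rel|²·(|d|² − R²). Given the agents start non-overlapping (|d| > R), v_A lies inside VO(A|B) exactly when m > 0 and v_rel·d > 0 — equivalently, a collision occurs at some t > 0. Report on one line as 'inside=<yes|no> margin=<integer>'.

d = (11, -11),  |d|² = 242;  R = 1+8 = 9,  c = 242−9² = 161
v_rel = (3, -3),  |v_rel|² = 18;  v_rel·d = (3)·(11) + (-3)·(-11) = 66
18·t² − 132·t + 161 = 0  ⇒  m = 66² − 18·161 = 1458
m = 1458 > 0,  v_rel·d = 66 > 0  ⇒  inside

inside=yes margin=1458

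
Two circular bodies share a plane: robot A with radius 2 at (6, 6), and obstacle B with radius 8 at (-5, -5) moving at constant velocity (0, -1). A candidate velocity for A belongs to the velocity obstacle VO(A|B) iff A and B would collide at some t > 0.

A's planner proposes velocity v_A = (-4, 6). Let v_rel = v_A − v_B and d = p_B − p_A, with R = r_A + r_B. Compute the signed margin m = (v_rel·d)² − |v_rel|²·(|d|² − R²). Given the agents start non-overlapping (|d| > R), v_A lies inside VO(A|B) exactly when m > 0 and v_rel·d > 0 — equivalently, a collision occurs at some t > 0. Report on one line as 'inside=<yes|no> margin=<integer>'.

d = (-11, -11),  |d|² = 242;  R = 2+8 = 10,  c = 242−10² = 142
v_rel = (-4, 7),  |v_rel|² = 65;  v_rel·d = (-4)·(-11) + (7)·(-11) = -33
65·t² + 66·t + 142 = 0  ⇒  m = (-33)² − 65·142 = -8141
m = -8141 < 0,  v_rel·d = -33 < 0  ⇒  outside

inside=no margin=-8141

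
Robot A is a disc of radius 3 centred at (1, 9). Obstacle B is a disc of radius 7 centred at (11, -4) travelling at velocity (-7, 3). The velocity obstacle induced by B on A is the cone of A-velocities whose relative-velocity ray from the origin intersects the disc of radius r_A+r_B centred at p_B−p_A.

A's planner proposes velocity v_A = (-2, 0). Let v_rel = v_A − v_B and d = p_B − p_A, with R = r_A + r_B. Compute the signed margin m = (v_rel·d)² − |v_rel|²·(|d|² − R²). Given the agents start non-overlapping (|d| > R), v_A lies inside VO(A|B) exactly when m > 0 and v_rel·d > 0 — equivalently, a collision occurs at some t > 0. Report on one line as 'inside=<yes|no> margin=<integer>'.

d = (10, -13),  |d|² = 269;  R = 3+7 = 10,  c = 269−10² = 169
v_rel = (5, -3),  |v_rel|² = 34;  v_rel·d = (5)·(10) + (-3)·(-13) = 89
34·t² − 178·t + 169 = 0  ⇒  m = 89² − 34·169 = 2175
m = 2175 > 0,  v_rel·d = 89 > 0  ⇒  inside

inside=yes margin=2175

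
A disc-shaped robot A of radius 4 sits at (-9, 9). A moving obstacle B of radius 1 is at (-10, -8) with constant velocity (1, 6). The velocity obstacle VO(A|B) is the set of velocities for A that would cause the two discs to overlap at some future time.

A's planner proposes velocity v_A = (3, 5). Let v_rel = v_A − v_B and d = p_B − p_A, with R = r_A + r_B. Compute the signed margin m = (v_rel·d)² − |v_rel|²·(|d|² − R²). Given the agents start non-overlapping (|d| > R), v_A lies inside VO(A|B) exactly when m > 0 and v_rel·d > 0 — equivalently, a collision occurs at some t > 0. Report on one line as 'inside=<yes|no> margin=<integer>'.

d = (-1, -17),  |d|² = 290;  R = 4+1 = 5,  c = 290−5² = 265
v_rel = (2, -1),  |v_rel|² = 5;  v_rel·d = (2)·(-1) + (-1)·(-17) = 15
5·t² − 30·t + 265 = 0  ⇒  m = 15² − 5·265 = -1100
m = -1100 < 0,  v_rel·d = 15 > 0  ⇒  outside

inside=no margin=-1100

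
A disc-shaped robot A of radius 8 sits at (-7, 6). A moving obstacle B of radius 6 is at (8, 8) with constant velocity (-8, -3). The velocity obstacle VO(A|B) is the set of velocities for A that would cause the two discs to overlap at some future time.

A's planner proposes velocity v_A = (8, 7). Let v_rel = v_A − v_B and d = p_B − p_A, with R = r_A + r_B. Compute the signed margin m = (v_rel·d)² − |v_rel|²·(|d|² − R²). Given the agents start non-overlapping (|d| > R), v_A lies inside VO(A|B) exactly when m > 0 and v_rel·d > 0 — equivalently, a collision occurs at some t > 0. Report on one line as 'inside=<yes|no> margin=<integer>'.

d = (15, 2),  |d|² = 229;  R = 8+6 = 14,  c = 229−14² = 33
v_rel = (16, 10),  |v_rel|² = 356;  v_rel·d = (16)·(15) + (10)·(2) = 260
356·t² − 520·t + 33 = 0  ⇒  m = 260² − 356·33 = 55852
m = 55852 > 0,  v_rel·d = 260 > 0  ⇒  inside

inside=yes margin=55852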